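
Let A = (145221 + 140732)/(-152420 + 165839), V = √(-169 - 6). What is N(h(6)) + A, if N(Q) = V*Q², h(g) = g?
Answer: 285953/13419 + 180*I*√7 ≈ 21.31 + 476.24*I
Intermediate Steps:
V = 5*I*√7 (V = √(-175) = 5*I*√7 ≈ 13.229*I)
A = 285953/13419 ≈ 21.310
N(Q) = 5*I*√7*Q² (N(Q) = (5*I*√7)*Q² = 5*I*√7*Q²)
N(h(6)) + A = 5*I*√7*6² + 285953/13419 = 5*I*√7*36 + 285953/13419 = 180*I*√7 + 285953/13419 = 285953/13419 + 180*I*√7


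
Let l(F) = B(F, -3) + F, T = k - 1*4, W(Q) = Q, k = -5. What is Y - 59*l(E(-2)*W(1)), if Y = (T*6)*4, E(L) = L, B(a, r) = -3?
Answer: 79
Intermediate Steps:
T = -9 (T = -5 - 1*4 = -5 - 4 = -9)
l(F) = -3 + F
Y = -216 (Y = -9*6*4 = -54*4 = -216)
Y - 59*l(E(-2)*W(1)) = -216 - 59*(-3 - 2*1) = -216 - 59*(-3 - 2) = -216 - 59*(-5) = -216 + 295 = 79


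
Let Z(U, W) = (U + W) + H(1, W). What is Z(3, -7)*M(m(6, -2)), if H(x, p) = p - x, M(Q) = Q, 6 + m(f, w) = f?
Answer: 0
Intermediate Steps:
m(f, w) = -6 + f
Z(U, W) = -1 + U + 2*W (Z(U, W) = (U + W) + (W - 1*1) = (U + W) + (W - 1) = (U + W) + (-1 + W) = -1 + U + 2*W)
Z(3, -7)*M(m(6, -2)) = (-1 + 3 + 2*(-7))*(-6 + 6) = (-1 + 3 - 14)*0 = -12*0 = 0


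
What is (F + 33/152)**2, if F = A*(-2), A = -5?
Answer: 2411809/23104 ≈ 104.39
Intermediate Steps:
F = 10 (F = -5*(-2) = 10)
(F + 33/152)**2 = (10 + 33/152)**2 = (1553/152)**2 = 2411809/23104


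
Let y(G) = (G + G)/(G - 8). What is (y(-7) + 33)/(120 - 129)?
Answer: -509/135 ≈ -3.7704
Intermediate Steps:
y(G) = 2*G/(-8 + G) (y(G) = (2*G)/(-8 + G) = 2*G/(-8 + G))
(y(-7) + 33)/(120 - 129) = (2*(-7)/(-8 - 7) + 33)/(120 - 129) = (2*(-7)/(-15) + 33)/(-9) = (2*(-7)*(-1/15) + 33)*(-1/9) = (14/15 + 33)*(-1/9) = (509/15)*(-1/9) = -509/135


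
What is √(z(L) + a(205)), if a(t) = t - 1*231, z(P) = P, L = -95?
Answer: 11*I ≈ 11.0*I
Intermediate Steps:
a(t) = -231 + t (a(t) = t - 231 = -231 + t)
√(z(L) + a(205)) = √(-95 + (-231 + 205)) = √(-95 - 26) = √(-121) = 11*I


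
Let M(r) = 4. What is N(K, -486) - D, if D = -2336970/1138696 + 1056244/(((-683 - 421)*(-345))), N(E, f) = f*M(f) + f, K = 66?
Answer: -8236089918833/3388332285 ≈ -2430.7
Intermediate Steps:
N(E, f) = 5*f (N(E, f) = f*4 + f = 4*f + f = 5*f)
D = 2442466283/3388332285 (D = -2336970*1/1138696 + 1056244/((-1104*(-345))) = -1168485/569348 + 1056244/380880 = -1168485/569348 + 1056244*(1/380880) = -1168485/569348 + 264061/95220 = 2442466283/3388332285 ≈ 0.72085)
N(K, -486) - D = 5*(-486) - 1*2442466283/3388332285 = -2430 - 2442466283/3388332285 = -8236089918833/3388332285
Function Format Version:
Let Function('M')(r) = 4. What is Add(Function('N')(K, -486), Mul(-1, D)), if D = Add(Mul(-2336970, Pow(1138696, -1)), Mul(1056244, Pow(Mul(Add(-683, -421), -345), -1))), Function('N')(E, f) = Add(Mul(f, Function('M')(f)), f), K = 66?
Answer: Rational(-8236089918833, 3388332285) ≈ -2430.7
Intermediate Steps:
Function('N')(E, f) = Mul(5, f) (Function('N')(E, f) = Add(Mul(f, 4), f) = Add(Mul(4, f), f) = Mul(5, f))
D = Rational(2442466283, 3388332285) (D = Add(Mul(-2336970, Rational(1, 1138696)), Mul(1056244, Pow(Mul(-1104, -345), -1))) = Add(Rational(-1168485, 569348), Mul(1056244, Pow(380880, -1))) = Add(Rational(-1168485, 569348), Mul(1056244, Rational(1, 380880))) = Add(Rational(-1168485, 569348), Rational(264061, 95220)) = Rational(2442466283, 3388332285) ≈ 0.72085)
Add(Function('N')(K, -486), Mul(-1, D)) = Add(Mul(5, -486), Mul(-1, Rational(2442466283, 3388332285))) = Add(-2430, Rational(-2442466283, 3388332285)) = Rational(-8236089918833, 3388332285)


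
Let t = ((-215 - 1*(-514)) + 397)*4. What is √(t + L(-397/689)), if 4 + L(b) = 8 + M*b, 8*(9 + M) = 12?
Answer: √5302294582/1378 ≈ 52.842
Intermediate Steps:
M = -15/2 (M = -9 + (⅛)*12 = -9 + 3/2 = -15/2 ≈ -7.5000)
t = 2784 (t = ((-215 + 514) + 397)*4 = (299 + 397)*4 = 696*4 = 2784)
L(b) = 4 - 15*b/2 (L(b) = -4 + (8 - 15*b/2) = 4 - 15*b/2)
√(t + L(-397/689)) = √(2784 + (4 - (-5955)/(2*689))) = √(2784 + (4 - 15/2*(-397/689))) = √(2784 + (4 + 5955/1378)) = √(2784 + 11467/1378) = √(3847819/1378) = √5302294582/1378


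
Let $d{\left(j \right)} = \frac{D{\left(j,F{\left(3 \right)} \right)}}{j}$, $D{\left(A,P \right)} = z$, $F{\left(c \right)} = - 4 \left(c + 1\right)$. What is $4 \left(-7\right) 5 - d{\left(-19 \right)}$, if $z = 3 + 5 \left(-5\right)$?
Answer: $- \frac{2682}{19} \approx -141.16$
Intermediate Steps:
$F{\left(c \right)} = -4 - 4 c$ ($F{\left(c \right)} = - 4 \left(1 + c\right) = -4 - 4 c$)
$z = -22$ ($z = 3 - 25 = -22$)
$D{\left(A,P \right)} = -22$
$d{\left(j \right)} = - \frac{22}{j}$
$4 \left(-7\right) 5 - d{\left(-19 \right)} = 4 \left(-7\right) 5 - - \frac{22}{-19} = \left(-28\right) 5 - \left(-22\right) \left(- \frac{1}{19}\right) = -140 - \frac{22}{19} = - \frac{2682}{19}$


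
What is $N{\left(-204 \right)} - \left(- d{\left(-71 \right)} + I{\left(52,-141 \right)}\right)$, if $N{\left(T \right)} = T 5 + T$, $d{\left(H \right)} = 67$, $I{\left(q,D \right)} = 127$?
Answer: $-1284$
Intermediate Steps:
$N{\left(T \right)} = 6 T$ ($N{\left(T \right)} = 5 T + T = 6 T$)
$N{\left(-204 \right)} - \left(- d{\left(-71 \right)} + I{\left(52,-141 \right)}\right) = 6 \left(-204\right) + \left(67 - 127\right) = -1224 + \left(67 - 127\right) = -1224 - 60 = -1284$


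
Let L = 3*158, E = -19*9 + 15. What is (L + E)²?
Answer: 101124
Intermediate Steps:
E = -156 (E = -171 + 15 = -156)
L = 474
(L + E)² = (474 - 156)² = 318² = 101124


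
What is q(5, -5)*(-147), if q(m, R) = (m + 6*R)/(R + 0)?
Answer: -735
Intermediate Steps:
q(m, R) = (m + 6*R)/R
q(5, -5)*(-147) = (6 + 5/(-5))*(-147) = (6 + 5*(-⅕))*(-147) = (6 - 1)*(-147) = 5*(-147) = -735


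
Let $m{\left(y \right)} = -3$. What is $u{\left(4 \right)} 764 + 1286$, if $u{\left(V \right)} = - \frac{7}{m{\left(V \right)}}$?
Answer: $\frac{9206}{3} \approx 3068.7$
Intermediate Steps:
$u{\left(V \right)} = \frac{7}{3}$ ($u{\left(V \right)} = - \frac{7}{-3} = \left(-7\right) \left(- \frac{1}{3}\right) = \frac{7}{3}$)
$u{\left(4 \right)} 764 + 1286 = \frac{7}{3} \cdot 764 + 1286 = \frac{5348}{3} + 1286 = \frac{9206}{3}$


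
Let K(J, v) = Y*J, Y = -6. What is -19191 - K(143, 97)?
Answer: -18333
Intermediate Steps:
K(J, v) = -6*J
-19191 - K(143, 97) = -19191 - (-6)*143 = -19191 - 1*(-858) = -19191 + 858 = -18333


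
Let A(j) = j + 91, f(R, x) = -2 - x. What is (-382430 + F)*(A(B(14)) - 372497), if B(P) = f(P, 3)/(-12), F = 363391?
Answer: 85082758813/12 ≈ 7.0902e+9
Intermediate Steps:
B(P) = 5/12 (B(P) = (-2 - 1*3)/(-12) = (-2 - 3)*(-1/12) = -5*(-1/12) = 5/12)
A(j) = 91 + j
(-382430 + F)*(A(B(14)) - 372497) = (-382430 + 363391)*((91 + 5/12) - 372497) = -19039*(1097/12 - 372497) = -19039*(-4468867/12) = 85082758813/12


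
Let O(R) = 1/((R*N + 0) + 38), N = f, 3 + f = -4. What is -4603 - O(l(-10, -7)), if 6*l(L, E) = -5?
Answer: -1210595/263 ≈ -4603.0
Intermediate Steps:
f = -7 (f = -3 - 4 = -7)
l(L, E) = -5/6 (l(L, E) = (1/6)*(-5) = -5/6)
N = -7
O(R) = 1/(38 - 7*R) (O(R) = 1/((R*(-7) + 0) + 38) = 1/((-7*R + 0) + 38) = 1/(-7*R + 38) = 1/(38 - 7*R))
-4603 - O(l(-10, -7)) = -4603 - (-1)/(-38 + 7*(-5/6)) = -4603 - (-1)/(-38 - 35/6) = -4603 - (-1)/(-263/6) = -4603 - (-1)*(-6)/263 = -4603 - 1*6/263 = -4603 - 6/263 = -1210595/263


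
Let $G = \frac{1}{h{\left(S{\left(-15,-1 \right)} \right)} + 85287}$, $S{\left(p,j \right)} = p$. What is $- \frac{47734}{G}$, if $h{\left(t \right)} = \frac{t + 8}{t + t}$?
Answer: $- \frac{61066511939}{15} \approx -4.0711 \cdot 10^{9}$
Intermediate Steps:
$h{\left(t \right)} = \frac{8 + t}{2 t}$
$G = \frac{30}{2558617}$ ($G = \frac{1}{\frac{8 - 15}{2 \left(-15\right)} + 85287} = \frac{1}{\frac{1}{2} \left(- \frac{1}{15}\right) \left(-7\right) + 85287} = \frac{1}{\frac{7}{30} + 85287} = \frac{1}{\frac{2558617}{30}} = \frac{30}{2558617} \approx 1.1725 \cdot 10^{-5}$)
$- \frac{47734}{G} = - \frac{47734}{\frac{30}{2558617}} = \left(-47734\right) \frac{2558617}{30} = - \frac{61066511939}{15}$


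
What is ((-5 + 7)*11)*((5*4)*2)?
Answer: 880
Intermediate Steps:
((-5 + 7)*11)*((5*4)*2) = (2*11)*(20*2) = 22*40 = 880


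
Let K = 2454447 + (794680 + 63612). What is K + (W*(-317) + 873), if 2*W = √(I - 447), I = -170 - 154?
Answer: 3313612 - 317*I*√771/2 ≈ 3.3136e+6 - 4401.1*I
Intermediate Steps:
I = -324
W = I*√771/2 (W = √(-324 - 447)/2 = √(-771)/2 = (I*√771)/2 = I*√771/2 ≈ 13.883*I)
K = 3312739 (K = 2454447 + 858292 = 3312739)
K + (W*(-317) + 873) = 3312739 + ((I*√771/2)*(-317) + 873) = 3312739 + (-317*I*√771/2 + 873) = 3312739 + (873 - 317*I*√771/2) = 3313612 - 317*I*√771/2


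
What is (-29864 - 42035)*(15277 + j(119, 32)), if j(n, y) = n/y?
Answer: -35157388717/32 ≈ -1.0987e+9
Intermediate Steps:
(-29864 - 42035)*(15277 + j(119, 32)) = (-29864 - 42035)*(15277 + 119/32) = -71899*(15277 + 119*(1/32)) = -71899*(15277 + 119/32) = -71899*488983/32 = -35157388717/32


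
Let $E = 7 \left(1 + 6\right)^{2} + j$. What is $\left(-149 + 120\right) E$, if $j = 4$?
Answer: $-10063$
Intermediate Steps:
$E = 347$ ($E = 7 \left(1 + 6\right)^{2} + 4 = 7 \cdot 7^{2} + 4 = 7 \cdot 49 + 4 = 343 + 4 = 347$)
$\left(-149 + 120\right) E = \left(-149 + 120\right) 347 = \left(-29\right) 347 = -10063$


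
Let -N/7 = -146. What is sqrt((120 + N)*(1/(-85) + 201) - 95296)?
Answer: 6*sqrt(26939730)/85 ≈ 366.38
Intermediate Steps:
N = 1022 (N = -7*(-146) = 1022)
sqrt((120 + N)*(1/(-85) + 201) - 95296) = sqrt((120 + 1022)*(1/(-85) + 201) - 95296) = sqrt(1142*(-1/85 + 201) - 95296) = sqrt(1142*(17084/85) - 95296) = sqrt(19509928/85 - 95296) = sqrt(11409768/85) = 6*sqrt(26939730)/85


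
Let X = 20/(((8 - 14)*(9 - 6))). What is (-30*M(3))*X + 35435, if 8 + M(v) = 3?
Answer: 105805/3 ≈ 35268.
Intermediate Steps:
M(v) = -5 (M(v) = -8 + 3 = -5)
X = -10/9 (X = 20/((-6*3)) = 20/(-18) = 20*(-1/18) = -10/9 ≈ -1.1111)
(-30*M(3))*X + 35435 = -30*(-5)*(-10/9) + 35435 = 150*(-10/9) + 35435 = -500/3 + 35435 = 105805/3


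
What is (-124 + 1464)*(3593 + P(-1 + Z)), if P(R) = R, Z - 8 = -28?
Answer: 4786480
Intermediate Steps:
Z = -20 (Z = 8 - 28 = -20)
(-124 + 1464)*(3593 + P(-1 + Z)) = (-124 + 1464)*(3593 + (-1 - 20)) = 1340*(3593 - 21) = 1340*3572 = 4786480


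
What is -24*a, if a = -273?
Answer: 6552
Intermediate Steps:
-24*a = -24*(-273) = 6552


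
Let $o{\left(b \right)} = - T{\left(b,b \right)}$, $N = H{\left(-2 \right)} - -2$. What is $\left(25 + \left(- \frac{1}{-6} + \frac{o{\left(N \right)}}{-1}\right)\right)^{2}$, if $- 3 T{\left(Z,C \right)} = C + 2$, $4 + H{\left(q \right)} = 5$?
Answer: $\frac{2209}{4} \approx 552.25$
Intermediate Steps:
$H{\left(q \right)} = 1$ ($H{\left(q \right)} = -4 + 5 = 1$)
$T{\left(Z,C \right)} = - \frac{2}{3} - \frac{C}{3}$ ($T{\left(Z,C \right)} = - \frac{C + 2}{3} = - \frac{2 + C}{3} = - \frac{2}{3} - \frac{C}{3}$)
$N = 3$ ($N = 1 - -2 = 1 + 2 = 3$)
$o{\left(b \right)} = \frac{2}{3} + \frac{b}{3}$ ($o{\left(b \right)} = - (- \frac{2}{3} - \frac{b}{3}) = \frac{2}{3} + \frac{b}{3}$)
$\left(25 + \left(- \frac{1}{-6} + \frac{o{\left(N \right)}}{-1}\right)\right)^{2} = \left(25 + \left(- \frac{1}{-6} + \frac{\frac{2}{3} + \frac{1}{3} \cdot 3}{-1}\right)\right)^{2} = \left(25 + \left(\left(-1\right) \left(- \frac{1}{6}\right) + \left(\frac{2}{3} + 1\right) \left(-1\right)\right)\right)^{2} = \left(25 + \left(\frac{1}{6} + \frac{5}{3} \left(-1\right)\right)\right)^{2} = \left(25 + \left(\frac{1}{6} - \frac{5}{3}\right)\right)^{2} = \left(25 - \frac{3}{2}\right)^{2} = \left(\frac{47}{2}\right)^{2} = \frac{2209}{4}$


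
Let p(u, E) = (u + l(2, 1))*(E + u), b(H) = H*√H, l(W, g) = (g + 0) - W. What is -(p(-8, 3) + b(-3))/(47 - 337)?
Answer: 9/58 - 3*I*√3/290 ≈ 0.15517 - 0.017918*I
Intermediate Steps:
l(W, g) = g - W
b(H) = H^(3/2)
p(u, E) = (-1 + u)*(E + u) (p(u, E) = (u + (1 - 1*2))*(E + u) = (u + (1 - 2))*(E + u) = (u - 1)*(E + u) = (-1 + u)*(E + u))
-(p(-8, 3) + b(-3))/(47 - 337) = -(((-8)² - 1*3 - 1*(-8) + 3*(-8)) + (-3)^(3/2))/(47 - 337) = -((64 - 3 + 8 - 24) - 3*I*√3)/(-290) = -(45 - 3*I*√3)*(-1)/290 = -(-9/58 + 3*I*√3/290) = 9/58 - 3*I*√3/290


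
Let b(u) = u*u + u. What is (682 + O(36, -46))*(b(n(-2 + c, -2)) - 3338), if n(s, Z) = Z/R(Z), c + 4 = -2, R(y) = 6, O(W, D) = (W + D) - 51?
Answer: -2073036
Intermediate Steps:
O(W, D) = -51 + D + W (O(W, D) = (D + W) - 51 = -51 + D + W)
c = -6 (c = -4 - 2 = -6)
n(s, Z) = Z/6
b(u) = u + u² (b(u) = u² + u = u + u²)
(682 + O(36, -46))*(b(n(-2 + c, -2)) - 3338) = (682 + (-51 - 46 + 36))*(((⅙)*(-2))*(1 + (⅙)*(-2)) - 3338) = (682 - 61)*(-(1 - ⅓)/3 - 3338) = 621*(-⅓*⅔ - 3338) = 621*(-2/9 - 3338) = 621*(-30044/9) = -2073036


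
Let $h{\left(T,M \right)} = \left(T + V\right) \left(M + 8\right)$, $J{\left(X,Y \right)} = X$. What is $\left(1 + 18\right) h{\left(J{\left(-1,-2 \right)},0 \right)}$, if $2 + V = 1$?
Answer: $-304$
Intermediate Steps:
$V = -1$ ($V = -2 + 1 = -1$)
$h{\left(T,M \right)} = \left(-1 + T\right) \left(8 + M\right)$ ($h{\left(T,M \right)} = \left(T - 1\right) \left(M + 8\right) = \left(-1 + T\right) \left(8 + M\right)$)
$\left(1 + 18\right) h{\left(J{\left(-1,-2 \right)},0 \right)} = \left(1 + 18\right) \left(-8 - 0 + 8 \left(-1\right) + 0 \left(-1\right)\right) = 19 \left(-8 + 0 - 8 + 0\right) = 19 \left(-16\right) = -304$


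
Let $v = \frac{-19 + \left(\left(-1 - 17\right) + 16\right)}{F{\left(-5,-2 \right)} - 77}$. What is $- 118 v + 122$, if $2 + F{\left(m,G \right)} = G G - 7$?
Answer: $\frac{3763}{41} \approx 91.781$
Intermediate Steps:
$F{\left(m,G \right)} = -9 + G^{2}$ ($F{\left(m,G \right)} = -2 + \left(G G - 7\right) = -2 + \left(G^{2} - 7\right) = -2 + \left(-7 + G^{2}\right) = -9 + G^{2}$)
$v = \frac{21}{82}$ ($v = \frac{-19 + \left(\left(-1 - 17\right) + 16\right)}{\left(-9 + \left(-2\right)^{2}\right) - 77} = \frac{-19 + \left(-18 + 16\right)}{\left(-9 + 4\right) - 77} = \frac{-19 - 2}{-5 - 77} = - \frac{21}{-82} = \left(-21\right) \left(- \frac{1}{82}\right) = \frac{21}{82} \approx 0.2561$)
$- 118 v + 122 = \left(-118\right) \frac{21}{82} + 122 = - \frac{1239}{41} + 122 = \frac{3763}{41}$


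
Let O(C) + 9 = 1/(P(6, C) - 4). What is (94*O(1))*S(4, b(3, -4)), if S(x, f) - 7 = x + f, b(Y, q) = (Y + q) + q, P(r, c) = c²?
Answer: -5264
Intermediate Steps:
O(C) = -9 + 1/(-4 + C²) (O(C) = -9 + 1/(C² - 4) = -9 + 1/(-4 + C²))
b(Y, q) = Y + 2*q
S(x, f) = 7 + f + x (S(x, f) = 7 + (x + f) = 7 + (f + x) = 7 + f + x)
(94*O(1))*S(4, b(3, -4)) = (94*((37 - 9*1²)/(-4 + 1²)))*(7 + (3 + 2*(-4)) + 4) = (94*((37 - 9*1)/(-4 + 1)))*(7 + (3 - 8) + 4) = (94*((37 - 9)/(-3)))*(7 - 5 + 4) = (94*(-⅓*28))*6 = (94*(-28/3))*6 = -2632/3*6 = -5264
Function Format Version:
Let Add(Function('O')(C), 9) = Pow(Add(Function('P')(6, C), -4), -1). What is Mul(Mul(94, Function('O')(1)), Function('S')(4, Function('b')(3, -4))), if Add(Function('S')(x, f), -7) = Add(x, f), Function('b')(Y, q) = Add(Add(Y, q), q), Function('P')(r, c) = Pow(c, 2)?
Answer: -5264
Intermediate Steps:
Function('O')(C) = Add(-9, Pow(Add(-4, Pow(C, 2)), -1)) (Function('O')(C) = Add(-9, Pow(Add(Pow(C, 2), -4), -1)) = Add(-9, Pow(Add(-4, Pow(C, 2)), -1)))
Function('b')(Y, q) = Add(Y, Mul(2, q))
Function('S')(x, f) = Add(7, f, x) (Function('S')(x, f) = Add(7, Add(x, f)) = Add(7, Add(f, x)) = Add(7, f, x))
Mul(Mul(94, Function('O')(1)), Function('S')(4, Function('b')(3, -4))) = Mul(Mul(94, Mul(Pow(Add(-4, Pow(1, 2)), -1), Add(37, Mul(-9, Pow(1, 2))))), Add(7, Add(3, Mul(2, -4)), 4)) = Mul(Mul(94, Mul(Pow(Add(-4, 1), -1), Add(37, Mul(-9, 1)))), Add(7, Add(3, -8), 4)) = Mul(Mul(94, Mul(Pow(-3, -1), Add(37, -9))), Add(7, -5, 4)) = Mul(Mul(94, Mul(Rational(-1, 3), 28)), 6) = Mul(Mul(94, Rational(-28, 3)), 6) = Mul(Rational(-2632, 3), 6) = -5264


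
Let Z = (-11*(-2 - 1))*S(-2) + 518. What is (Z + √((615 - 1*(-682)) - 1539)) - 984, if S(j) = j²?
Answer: -334 + 11*I*√2 ≈ -334.0 + 15.556*I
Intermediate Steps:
Z = 650 (Z = -11*(-2 - 1)*(-2)² + 518 = -11*(-3)*4 + 518 = 33*4 + 518 = 132 + 518 = 650)
(Z + √((615 - 1*(-682)) - 1539)) - 984 = (650 + √((615 - 1*(-682)) - 1539)) - 984 = (650 + √((615 + 682) - 1539)) - 984 = (650 + √(1297 - 1539)) - 984 = (650 + √(-242)) - 984 = (650 + 11*I*√2) - 984 = -334 + 11*I*√2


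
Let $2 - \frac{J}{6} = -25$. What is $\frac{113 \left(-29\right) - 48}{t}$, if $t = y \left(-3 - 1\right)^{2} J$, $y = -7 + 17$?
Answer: $- \frac{665}{5184} \approx -0.12828$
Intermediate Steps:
$y = 10$
$J = 162$ ($J = 12 - -150 = 12 + 150 = 162$)
$t = 25920$ ($t = 10 \left(-3 - 1\right)^{2} \cdot 162 = 10 \left(-4\right)^{2} \cdot 162 = 10 \cdot 16 \cdot 162 = 160 \cdot 162 = 25920$)
$\frac{113 \left(-29\right) - 48}{t} = \frac{113 \left(-29\right) - 48}{25920} = \left(-3277 - 48\right) \frac{1}{25920} = \left(-3325\right) \frac{1}{25920} = - \frac{665}{5184}$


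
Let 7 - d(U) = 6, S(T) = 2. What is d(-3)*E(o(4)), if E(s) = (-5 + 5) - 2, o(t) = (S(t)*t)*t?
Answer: -2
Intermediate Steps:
d(U) = 1 (d(U) = 7 - 1*6 = 7 - 6 = 1)
o(t) = 2*t**2 (o(t) = (2*t)*t = 2*t**2)
E(s) = -2 (E(s) = 0 - 2 = -2)
d(-3)*E(o(4)) = 1*(-2) = -2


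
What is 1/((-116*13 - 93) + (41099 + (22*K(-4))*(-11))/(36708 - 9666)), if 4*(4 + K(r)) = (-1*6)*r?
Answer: -27042/43253627 ≈ -0.00062520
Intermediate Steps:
K(r) = -4 - 3*r/2 (K(r) = -4 + ((-1*6)*r)/4 = -4 + (-6*r)/4 = -4 - 3*r/2)
1/((-116*13 - 93) + (41099 + (22*K(-4))*(-11))/(36708 - 9666)) = 1/((-116*13 - 93) + (41099 + (22*(-4 - 3/2*(-4)))*(-11))/(36708 - 9666)) = 1/((-1508 - 93) + (41099 + (22*(-4 + 6))*(-11))/27042) = 1/(-1601 + (41099 + (22*2)*(-11))*(1/27042)) = 1/(-1601 + (41099 + 44*(-11))*(1/27042)) = 1/(-1601 + (41099 - 484)*(1/27042)) = 1/(-1601 + 40615*(1/27042)) = 1/(-1601 + 40615/27042) = 1/(-43253627/27042) = -27042/43253627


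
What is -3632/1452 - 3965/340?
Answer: -349603/24684 ≈ -14.163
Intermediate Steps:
-3632/1452 - 3965/340 = -3632*1/1452 - 3965*1/340 = -908/363 - 793/68 = -349603/24684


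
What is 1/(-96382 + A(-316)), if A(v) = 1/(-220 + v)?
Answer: -536/51660753 ≈ -1.0375e-5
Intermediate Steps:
1/(-96382 + A(-316)) = 1/(-96382 + 1/(-220 - 316)) = 1/(-96382 + 1/(-536)) = 1/(-96382 - 1/536) = 1/(-51660753/536) = -536/51660753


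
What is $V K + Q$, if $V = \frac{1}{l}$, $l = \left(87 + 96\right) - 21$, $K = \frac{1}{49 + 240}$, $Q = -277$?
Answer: $- \frac{12968585}{46818} \approx -277.0$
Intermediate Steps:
$K = \frac{1}{289} \approx 0.0034602$
$l = 162$ ($l = 183 - 21 = 162$)
$V = \frac{1}{162} \approx 0.0061728$
$V K + Q = \frac{1}{162} \cdot \frac{1}{289} - 277 = \frac{1}{46818} - 277 = - \frac{12968585}{46818}$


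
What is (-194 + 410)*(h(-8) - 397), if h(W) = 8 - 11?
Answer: -86400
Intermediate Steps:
h(W) = -3
(-194 + 410)*(h(-8) - 397) = (-194 + 410)*(-3 - 397) = 216*(-400) = -86400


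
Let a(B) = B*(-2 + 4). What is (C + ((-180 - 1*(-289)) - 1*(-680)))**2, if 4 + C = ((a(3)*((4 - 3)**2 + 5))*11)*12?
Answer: 30658369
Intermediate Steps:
a(B) = 2*B (a(B) = B*2 = 2*B)
C = 4748 (C = -4 + (((2*3)*((4 - 3)**2 + 5))*11)*12 = -4 + ((6*(1**2 + 5))*11)*12 = -4 + ((6*(1 + 5))*11)*12 = -4 + ((6*6)*11)*12 = -4 + (36*11)*12 = -4 + 396*12 = -4 + 4752 = 4748)
(C + ((-180 - 1*(-289)) - 1*(-680)))**2 = (4748 + ((-180 - 1*(-289)) - 1*(-680)))**2 = (4748 + ((-180 + 289) + 680))**2 = (4748 + (109 + 680))**2 = (4748 + 789)**2 = 5537**2 = 30658369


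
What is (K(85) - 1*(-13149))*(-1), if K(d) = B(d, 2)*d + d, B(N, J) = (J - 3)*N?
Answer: -6009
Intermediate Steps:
B(N, J) = N*(-3 + J) (B(N, J) = (-3 + J)*N = N*(-3 + J))
K(d) = d - d² (K(d) = (d*(-3 + 2))*d + d = (d*(-1))*d + d = (-d)*d + d = -d² + d = d - d²)
(K(85) - 1*(-13149))*(-1) = (85*(1 - 1*85) - 1*(-13149))*(-1) = (85*(1 - 85) + 13149)*(-1) = (85*(-84) + 13149)*(-1) = (-7140 + 13149)*(-1) = 6009*(-1) = -6009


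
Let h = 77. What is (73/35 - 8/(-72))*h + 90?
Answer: 11662/45 ≈ 259.16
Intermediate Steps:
(73/35 - 8/(-72))*h + 90 = (73/35 - 8/(-72))*77 + 90 = (73*(1/35) - 8*(-1/72))*77 + 90 = (73/35 + ⅑)*77 + 90 = (692/315)*77 + 90 = 7612/45 + 90 = 11662/45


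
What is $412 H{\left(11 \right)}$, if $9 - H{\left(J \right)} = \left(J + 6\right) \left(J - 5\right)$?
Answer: $-38316$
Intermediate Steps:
$H{\left(J \right)} = 9 - \left(-5 + J\right) \left(6 + J\right)$ ($H{\left(J \right)} = 9 - \left(J + 6\right) \left(J - 5\right) = 9 - \left(6 + J\right) \left(-5 + J\right) = 9 - \left(-5 + J\right) \left(6 + J\right)$)
$412 H{\left(11 \right)} = 412 \left(39 - 11 - 11^{2}\right) = 412 \left(39 - 11 - 121\right) = 412 \left(-93\right) = -38316$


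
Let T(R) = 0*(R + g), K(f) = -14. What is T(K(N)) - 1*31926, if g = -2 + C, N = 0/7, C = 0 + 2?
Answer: -31926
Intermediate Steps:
C = 2
N = 0 (N = 0*(⅐) = 0)
g = 0 (g = -2 + 2 = 0)
T(R) = 0 (T(R) = 0*(R + 0) = 0*R = 0)
T(K(N)) - 1*31926 = 0 - 1*31926 = 0 - 31926 = -31926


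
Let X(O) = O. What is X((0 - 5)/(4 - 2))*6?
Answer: -15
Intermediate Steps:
X((0 - 5)/(4 - 2))*6 = ((0 - 5)/(4 - 2))*6 = -5/2*6 = -15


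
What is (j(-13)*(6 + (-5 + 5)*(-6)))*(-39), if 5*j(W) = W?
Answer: 3042/5 ≈ 608.40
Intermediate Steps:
j(W) = W/5
(j(-13)*(6 + (-5 + 5)*(-6)))*(-39) = (((⅕)*(-13))*(6 + (-5 + 5)*(-6)))*(-39) = -13*(6 + 0*(-6))/5*(-39) = -13*(6 + 0)/5*(-39) = -13/5*6*(-39) = -78/5*(-39) = 3042/5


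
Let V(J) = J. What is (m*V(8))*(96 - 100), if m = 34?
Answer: -1088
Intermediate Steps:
(m*V(8))*(96 - 100) = (34*8)*(96 - 100) = 272*(-4) = -1088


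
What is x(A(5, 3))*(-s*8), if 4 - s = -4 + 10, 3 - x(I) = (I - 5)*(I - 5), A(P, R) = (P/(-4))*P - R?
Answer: -3201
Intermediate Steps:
A(P, R) = -R - P²/4 (A(P, R) = (P*(-¼))*P - R = (-P/4)*P - R = -P²/4 - R = -R - P²/4)
x(I) = 3 - (-5 + I)² (x(I) = 3 - (I - 5)*(I - 5) = 3 - (-5 + I)*(-5 + I) = 3 - (-5 + I)²)
s = -2 (s = 4 - (-4 + 10) = 4 - 1*6 = 4 - 6 = -2)
x(A(5, 3))*(-s*8) = (3 - (-5 + (-1*3 - ¼*5²))²)*(-1*(-2)*8) = (3 - (-5 + (-3 - ¼*25))²)*(2*8) = (3 - (-5 + (-3 - 25/4))²)*16 = (3 - (-5 - 37/4)²)*16 = (3 - (-57/4)²)*16 = (3 - 1*3249/16)*16 = (3 - 3249/16)*16 = -3201/16*16 = -3201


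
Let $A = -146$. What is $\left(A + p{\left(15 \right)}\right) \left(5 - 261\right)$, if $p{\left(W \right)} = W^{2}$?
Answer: $-20224$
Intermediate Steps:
$\left(A + p{\left(15 \right)}\right) \left(5 - 261\right) = \left(-146 + 15^{2}\right) \left(5 - 261\right) = \left(-146 + 225\right) \left(-256\right) = 79 \left(-256\right) = -20224$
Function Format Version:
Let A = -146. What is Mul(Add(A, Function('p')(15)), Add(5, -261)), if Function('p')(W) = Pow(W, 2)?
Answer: -20224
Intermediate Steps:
Mul(Add(A, Function('p')(15)), Add(5, -261)) = Mul(Add(-146, Pow(15, 2)), Add(5, -261)) = Mul(Add(-146, 225), -256) = Mul(79, -256) = -20224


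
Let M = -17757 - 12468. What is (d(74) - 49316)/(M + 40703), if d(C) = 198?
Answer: -24559/5239 ≈ -4.6877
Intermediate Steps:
M = -30225
(d(74) - 49316)/(M + 40703) = (198 - 49316)/(-30225 + 40703) = -49118/10478 = -49118*1/10478 = -24559/5239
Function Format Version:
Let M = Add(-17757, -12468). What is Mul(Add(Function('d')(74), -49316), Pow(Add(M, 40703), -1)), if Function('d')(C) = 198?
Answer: Rational(-24559, 5239) ≈ -4.6877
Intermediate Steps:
M = -30225
Mul(Add(Function('d')(74), -49316), Pow(Add(M, 40703), -1)) = Mul(Add(198, -49316), Pow(Add(-30225, 40703), -1)) = Mul(-49118, Pow(10478, -1)) = Mul(-49118, Rational(1, 10478)) = Rational(-24559, 5239)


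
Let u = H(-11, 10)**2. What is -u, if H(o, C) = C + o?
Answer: -1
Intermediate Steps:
u = 1 (u = (10 - 11)**2 = (-1)**2 = 1)
-u = -1*1 = -1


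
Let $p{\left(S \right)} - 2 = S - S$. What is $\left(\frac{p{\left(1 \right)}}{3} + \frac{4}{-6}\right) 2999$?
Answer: $0$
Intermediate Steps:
$p{\left(S \right)} = 2$ ($p{\left(S \right)} = 2 + \left(S - S\right) = 2 + 0 = 2$)
$\left(\frac{p{\left(1 \right)}}{3} + \frac{4}{-6}\right) 2999 = \left(\frac{2}{3} + \frac{4}{-6}\right) 2999 = \left(2 \cdot \frac{1}{3} + 4 \left(- \frac{1}{6}\right)\right) 2999 = \left(\frac{2}{3} - \frac{2}{3}\right) 2999 = 0 \cdot 2999 = 0$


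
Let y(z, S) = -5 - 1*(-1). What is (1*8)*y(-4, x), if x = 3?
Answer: -32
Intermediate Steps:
y(z, S) = -4 (y(z, S) = -5 + 1 = -4)
(1*8)*y(-4, x) = (1*8)*(-4) = 8*(-4) = -32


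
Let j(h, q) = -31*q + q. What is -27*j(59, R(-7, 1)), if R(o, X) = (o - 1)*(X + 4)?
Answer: -32400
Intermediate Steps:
R(o, X) = (-1 + o)*(4 + X)
j(h, q) = -30*q
-27*j(59, R(-7, 1)) = -(-810)*(-4 - 1*1 + 4*(-7) + 1*(-7)) = -(-810)*(-4 - 1 - 28 - 7) = -(-810)*(-40) = -27*1200 = -32400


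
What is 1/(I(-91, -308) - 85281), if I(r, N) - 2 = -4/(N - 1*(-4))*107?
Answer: -76/6481097 ≈ -1.1726e-5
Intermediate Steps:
I(r, N) = 2 - 428/(4 + N) (I(r, N) = 2 - 4/(N - 1*(-4))*107 = 2 - 4/(N + 4)*107 = 2 - 4/(4 + N)*107 = 2 - 428/(4 + N))
1/(I(-91, -308) - 85281) = 1/(2*(-210 - 308)/(4 - 308) - 85281) = 1/(2*(-518)/(-304) - 85281) = 1/(2*(-1/304)*(-518) - 85281) = 1/(259/76 - 85281) = 1/(-6481097/76) = -76/6481097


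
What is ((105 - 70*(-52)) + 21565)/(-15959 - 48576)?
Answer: -5062/12907 ≈ -0.39219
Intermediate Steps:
((105 - 70*(-52)) + 21565)/(-15959 - 48576) = ((105 + 3640) + 21565)/(-64535) = (3745 + 21565)*(-1/64535) = 25310*(-1/64535) = -5062/12907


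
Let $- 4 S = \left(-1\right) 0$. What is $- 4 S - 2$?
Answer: $-2$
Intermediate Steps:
$S = 0$ ($S = - \frac{\left(-1\right) 0}{4} = \left(- \frac{1}{4}\right) 0 = 0$)
$- 4 S - 2 = \left(-4\right) 0 - 2 = 0 - 2 = -2$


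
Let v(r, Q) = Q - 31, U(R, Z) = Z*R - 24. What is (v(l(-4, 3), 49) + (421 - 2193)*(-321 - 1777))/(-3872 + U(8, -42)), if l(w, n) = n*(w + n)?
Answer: -80819/92 ≈ -878.47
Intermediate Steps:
U(R, Z) = -24 + R*Z (U(R, Z) = R*Z - 24 = -24 + R*Z)
l(w, n) = n*(n + w)
v(r, Q) = -31 + Q
(v(l(-4, 3), 49) + (421 - 2193)*(-321 - 1777))/(-3872 + U(8, -42)) = ((-31 + 49) + (421 - 2193)*(-321 - 1777))/(-3872 + (-24 + 8*(-42))) = (18 - 1772*(-2098))/(-3872 + (-24 - 336)) = (18 + 3717656)/(-3872 - 360) = 3717674/(-4232) = 3717674*(-1/4232) = -80819/92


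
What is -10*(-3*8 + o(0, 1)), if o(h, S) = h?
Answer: 240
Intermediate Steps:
-10*(-3*8 + o(0, 1)) = -10*(-3*8 + 0) = -10*(-24 + 0) = -10*(-24) = 240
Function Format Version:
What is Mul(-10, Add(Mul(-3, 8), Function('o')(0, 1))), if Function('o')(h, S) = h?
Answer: 240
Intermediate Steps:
Mul(-10, Add(Mul(-3, 8), Function('o')(0, 1))) = Mul(-10, Add(Mul(-3, 8), 0)) = Mul(-10, Add(-24, 0)) = Mul(-10, -24) = 240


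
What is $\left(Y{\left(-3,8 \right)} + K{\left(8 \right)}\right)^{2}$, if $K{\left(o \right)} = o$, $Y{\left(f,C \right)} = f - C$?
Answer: $9$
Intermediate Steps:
$\left(Y{\left(-3,8 \right)} + K{\left(8 \right)}\right)^{2} = \left(\left(-3 - 8\right) + 8\right)^{2} = \left(-11 + 8\right)^{2} = \left(-3\right)^{2} = 9$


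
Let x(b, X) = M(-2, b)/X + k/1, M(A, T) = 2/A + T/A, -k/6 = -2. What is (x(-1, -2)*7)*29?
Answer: 9947/4 ≈ 2486.8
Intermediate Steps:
k = 12 (k = -6*(-2) = 12)
x(b, X) = 12 + (-1 - b/2)/X (x(b, X) = ((2 + b)/(-2))/X + 12/1 = (-(2 + b)/2)/X + 12*1 = (-1 - b/2)/X + 12 = 12 + (-1 - b/2)/X)
(x(-1, -2)*7)*29 = (((1/2)*(-2 - 1*(-1) + 24*(-2))/(-2))*7)*29 = (((1/2)*(-1/2)*(-2 + 1 - 48))*7)*29 = (((1/2)*(-1/2)*(-49))*7)*29 = ((49/4)*7)*29 = (343/4)*29 = 9947/4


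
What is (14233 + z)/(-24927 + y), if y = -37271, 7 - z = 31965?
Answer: 17725/62198 ≈ 0.28498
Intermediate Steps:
z = -31958 (z = 7 - 1*31965 = 7 - 31965 = -31958)
(14233 + z)/(-24927 + y) = (14233 - 31958)/(-24927 - 37271) = -17725/(-62198) = -17725*(-1/62198) = 17725/62198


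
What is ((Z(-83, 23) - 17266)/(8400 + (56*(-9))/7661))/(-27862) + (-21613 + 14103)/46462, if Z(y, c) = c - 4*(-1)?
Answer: -6729543765231611/41652544759683312 ≈ -0.16156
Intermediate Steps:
Z(y, c) = 4 + c (Z(y, c) = c + 4 = 4 + c)
((Z(-83, 23) - 17266)/(8400 + (56*(-9))/7661))/(-27862) + (-21613 + 14103)/46462 = (((4 + 23) - 17266)/(8400 + (56*(-9))/7661))/(-27862) + (-21613 + 14103)/46462 = ((27 - 17266)/(8400 - 504*1/7661))*(-1/27862) - 7510*1/46462 = -17239/(8400 - 504/7661)*(-1/27862) - 3755/23231 = -17239/64351896/7661*(-1/27862) - 3755/23231 = -17239*7661/64351896*(-1/27862) - 3755/23231 = -132067979/64351896*(-1/27862) - 3755/23231 = 132067979/1792972526352 - 3755/23231 = -6729543765231611/41652544759683312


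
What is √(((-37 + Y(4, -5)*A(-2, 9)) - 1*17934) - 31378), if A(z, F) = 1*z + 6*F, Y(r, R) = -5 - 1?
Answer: I*√49661 ≈ 222.85*I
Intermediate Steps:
Y(r, R) = -6
A(z, F) = z + 6*F
√(((-37 + Y(4, -5)*A(-2, 9)) - 1*17934) - 31378) = √(((-37 - 6*(-2 + 6*9)) - 1*17934) - 31378) = √(((-37 - 6*(-2 + 54)) - 17934) - 31378) = √(((-37 - 6*52) - 17934) - 31378) = √(((-37 - 312) - 17934) - 31378) = √((-349 - 17934) - 31378) = √(-18283 - 31378) = √(-49661) = I*√49661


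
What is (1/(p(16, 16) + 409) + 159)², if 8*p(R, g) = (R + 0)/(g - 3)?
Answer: 715265998756/28291761 ≈ 25282.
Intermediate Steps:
p(R, g) = R/(8*(-3 + g)) (p(R, g) = ((R + 0)/(g - 3))/8 = (R/(-3 + g))/8 = R/(8*(-3 + g)))
(1/(p(16, 16) + 409) + 159)² = (1/((⅛)*16/(-3 + 16) + 409) + 159)² = (1/((⅛)*16/13 + 409) + 159)² = (1/((⅛)*16*(1/13) + 409) + 159)² = (1/(2/13 + 409) + 159)² = (1/(5319/13) + 159)² = (13/5319 + 159)² = (845734/5319)² = 715265998756/28291761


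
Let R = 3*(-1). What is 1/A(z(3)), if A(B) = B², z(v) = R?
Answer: ⅑ ≈ 0.11111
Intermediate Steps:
R = -3
z(v) = -3
1/A(z(3)) = 1/((-3)²) = 1/9 = ⅑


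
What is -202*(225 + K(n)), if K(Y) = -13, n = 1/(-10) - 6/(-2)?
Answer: -42824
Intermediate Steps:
n = 29/10 (n = 1*(-⅒) - 6*(-½) = -⅒ + 3 = 29/10 ≈ 2.9000)
-202*(225 + K(n)) = -202*(225 - 13) = -202*212 = -42824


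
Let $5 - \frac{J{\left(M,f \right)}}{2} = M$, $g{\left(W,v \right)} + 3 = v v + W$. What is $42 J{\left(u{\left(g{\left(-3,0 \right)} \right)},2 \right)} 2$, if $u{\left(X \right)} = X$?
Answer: $1848$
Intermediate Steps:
$g{\left(W,v \right)} = -3 + W + v^{2}$ ($g{\left(W,v \right)} = -3 + \left(v v + W\right) = -3 + \left(v^{2} + W\right) = -3 + \left(W + v^{2}\right) = -3 + W + v^{2}$)
$J{\left(M,f \right)} = 10 - 2 M$
$42 J{\left(u{\left(g{\left(-3,0 \right)} \right)},2 \right)} 2 = 42 \left(10 - 2 \left(-3 - 3 + 0^{2}\right)\right) 2 = 42 \left(10 - 2 \left(-3 - 3 + 0\right)\right) 2 = 42 \left(10 - -12\right) 2 = 42 \left(10 + 12\right) 2 = 42 \cdot 22 \cdot 2 = 924 \cdot 2 = 1848$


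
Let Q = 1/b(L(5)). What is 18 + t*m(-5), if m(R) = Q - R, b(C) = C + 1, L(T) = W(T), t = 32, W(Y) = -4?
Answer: 502/3 ≈ 167.33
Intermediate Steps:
L(T) = -4
b(C) = 1 + C
Q = -⅓ (Q = 1/(1 - 4) = 1/(-3) = -⅓ ≈ -0.33333)
m(R) = -⅓ - R
18 + t*m(-5) = 18 + 32*(-⅓ - 1*(-5)) = 18 + 32*(-⅓ + 5) = 18 + 32*(14/3) = 18 + 448/3 = 502/3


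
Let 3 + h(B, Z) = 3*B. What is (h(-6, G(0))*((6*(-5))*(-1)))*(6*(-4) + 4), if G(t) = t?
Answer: 12600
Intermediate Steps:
h(B, Z) = -3 + 3*B
(h(-6, G(0))*((6*(-5))*(-1)))*(6*(-4) + 4) = ((-3 + 3*(-6))*((6*(-5))*(-1)))*(6*(-4) + 4) = ((-3 - 18)*(-30*(-1)))*(-24 + 4) = -21*30*(-20) = -630*(-20) = 12600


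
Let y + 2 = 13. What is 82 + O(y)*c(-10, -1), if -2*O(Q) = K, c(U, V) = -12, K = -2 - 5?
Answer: 40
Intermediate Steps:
K = -7
y = 11 (y = -2 + 13 = 11)
O(Q) = 7/2 (O(Q) = -1/2*(-7) = 7/2)
82 + O(y)*c(-10, -1) = 82 + (7/2)*(-12) = 82 - 42 = 40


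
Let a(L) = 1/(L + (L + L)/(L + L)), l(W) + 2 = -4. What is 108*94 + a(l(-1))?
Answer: 50759/5 ≈ 10152.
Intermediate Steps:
l(W) = -6 (l(W) = -2 - 4 = -6)
a(L) = 1/(1 + L) (a(L) = 1/(L + (2*L)/((2*L))) = 1/(L + (2*L)*(1/(2*L))) = 1/(L + 1) = 1/(1 + L))
108*94 + a(l(-1)) = 108*94 + 1/(1 - 6) = 10152 + 1/(-5) = 10152 - ⅕ = 50759/5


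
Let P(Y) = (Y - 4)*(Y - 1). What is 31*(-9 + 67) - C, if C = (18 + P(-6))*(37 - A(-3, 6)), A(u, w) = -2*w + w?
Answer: -1986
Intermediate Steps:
A(u, w) = -w
P(Y) = (-1 + Y)*(-4 + Y) (P(Y) = (-4 + Y)*(-1 + Y) = (-1 + Y)*(-4 + Y))
C = 3784 (C = (18 + (4 + (-6)² - 5*(-6)))*(37 - (-1)*6) = (18 + (4 + 36 + 30))*(37 - 1*(-6)) = (18 + 70)*(37 + 6) = 88*43 = 3784)
31*(-9 + 67) - C = 31*(-9 + 67) - 1*3784 = 31*58 - 3784 = 1798 - 3784 = -1986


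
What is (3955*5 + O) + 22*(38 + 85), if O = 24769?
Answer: 47250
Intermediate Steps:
(3955*5 + O) + 22*(38 + 85) = (3955*5 + 24769) + 22*(38 + 85) = (19775 + 24769) + 22*123 = 44544 + 2706 = 47250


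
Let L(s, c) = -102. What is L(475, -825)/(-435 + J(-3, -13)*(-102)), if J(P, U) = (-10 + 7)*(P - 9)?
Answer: 34/1369 ≈ 0.024836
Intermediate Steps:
J(P, U) = 27 - 3*P (J(P, U) = -3*(-9 + P) = 27 - 3*P)
L(475, -825)/(-435 + J(-3, -13)*(-102)) = -102/(-435 + (27 - 3*(-3))*(-102)) = -102/(-435 + (27 + 9)*(-102)) = -102/(-435 + 36*(-102)) = -102/(-435 - 3672) = -102/(-4107) = -102*(-1/4107) = 34/1369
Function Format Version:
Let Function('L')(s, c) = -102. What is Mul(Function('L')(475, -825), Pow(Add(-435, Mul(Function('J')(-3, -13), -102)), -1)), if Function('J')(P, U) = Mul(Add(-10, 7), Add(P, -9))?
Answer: Rational(34, 1369) ≈ 0.024836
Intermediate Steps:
Function('J')(P, U) = Add(27, Mul(-3, P)) (Function('J')(P, U) = Mul(-3, Add(-9, P)) = Add(27, Mul(-3, P)))
Mul(Function('L')(475, -825), Pow(Add(-435, Mul(Function('J')(-3, -13), -102)), -1)) = Mul(-102, Pow(Add(-435, Mul(Add(27, Mul(-3, -3)), -102)), -1)) = Mul(-102, Pow(Add(-435, Mul(Add(27, 9), -102)), -1)) = Mul(-102, Pow(Add(-435, Mul(36, -102)), -1)) = Mul(-102, Pow(Add(-435, -3672), -1)) = Mul(-102, Pow(-4107, -1)) = Mul(-102, Rational(-1, 4107)) = Rational(34, 1369)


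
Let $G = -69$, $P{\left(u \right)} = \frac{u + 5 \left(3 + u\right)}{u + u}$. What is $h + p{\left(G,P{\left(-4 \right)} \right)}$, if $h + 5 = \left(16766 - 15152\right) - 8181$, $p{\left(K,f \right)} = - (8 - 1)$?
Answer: $-6579$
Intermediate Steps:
$P{\left(u \right)} = \frac{15 + 6 u}{2 u}$ ($P{\left(u \right)} = \frac{u + \left(15 + 5 u\right)}{2 u} = \left(15 + 6 u\right) \frac{1}{2 u} = \frac{15 + 6 u}{2 u}$)
$p{\left(K,f \right)} = -7$ ($p{\left(K,f \right)} = \left(-1\right) 7 = -7$)
$h = -6572$ ($h = -5 + \left(\left(16766 - 15152\right) - 8181\right) = -5 + \left(1614 - 8181\right) = -5 - 6567 = -6572$)
$h + p{\left(G,P{\left(-4 \right)} \right)} = -6572 - 7 = -6579$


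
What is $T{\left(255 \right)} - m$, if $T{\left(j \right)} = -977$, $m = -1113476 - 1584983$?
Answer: $2697482$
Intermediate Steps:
$m = -2698459$ ($m = -1113476 - 1584983 = -2698459$)
$T{\left(255 \right)} - m = -977 - -2698459 = -977 + 2698459 = 2697482$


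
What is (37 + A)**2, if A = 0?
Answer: 1369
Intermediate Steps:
(37 + A)**2 = (37 + 0)**2 = 37**2 = 1369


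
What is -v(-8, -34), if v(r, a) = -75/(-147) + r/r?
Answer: -74/49 ≈ -1.5102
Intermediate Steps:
v(r, a) = 74/49 (v(r, a) = -75*(-1/147) + 1 = 25/49 + 1 = 74/49)
-v(-8, -34) = -1*74/49 = -74/49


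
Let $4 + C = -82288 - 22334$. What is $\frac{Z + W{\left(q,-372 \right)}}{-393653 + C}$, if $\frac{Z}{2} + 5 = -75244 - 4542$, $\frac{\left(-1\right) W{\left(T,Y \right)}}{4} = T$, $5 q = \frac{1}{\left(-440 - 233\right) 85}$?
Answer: $\frac{45644441546}{142520250975} \approx 0.32027$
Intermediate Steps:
$q = - \frac{1}{286025}$ ($q = \frac{\frac{1}{-440 - 233} \cdot \frac{1}{85}}{5} = \frac{\frac{1}{-673} \cdot \frac{1}{85}}{5} = \frac{\left(- \frac{1}{673}\right) \frac{1}{85}}{5} = \frac{1}{5} \left(- \frac{1}{57205}\right) = - \frac{1}{286025} \approx -3.4962 \cdot 10^{-6}$)
$W{\left(T,Y \right)} = - 4 T$
$C = -104626$ ($C = -4 - 104622 = -104626$)
$Z = -159582$ ($Z = -10 + 2 \left(-75244 - 4542\right) = -10 + 2 \left(-79786\right) = -10 - 159572 = -159582$)
$\frac{Z + W{\left(q,-372 \right)}}{-393653 + C} = \frac{-159582 - - \frac{4}{286025}}{-393653 - 104626} = \frac{-159582 + \frac{4}{286025}}{-498279} = \left(- \frac{45644441546}{286025}\right) \left(- \frac{1}{498279}\right) = \frac{45644441546}{142520250975}$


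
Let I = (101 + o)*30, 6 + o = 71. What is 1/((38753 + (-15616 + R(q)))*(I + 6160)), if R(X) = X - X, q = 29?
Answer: 1/257746180 ≈ 3.8798e-9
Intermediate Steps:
R(X) = 0
o = 65 (o = -6 + 71 = 65)
I = 4980 (I = (101 + 65)*30 = 166*30 = 4980)
1/((38753 + (-15616 + R(q)))*(I + 6160)) = 1/((38753 + (-15616 + 0))*(4980 + 6160)) = 1/((38753 - 15616)*11140) = 1/(23137*11140) = 1/257746180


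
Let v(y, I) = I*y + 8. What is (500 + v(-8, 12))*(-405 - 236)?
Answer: -264092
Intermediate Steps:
v(y, I) = 8 + I*y
(500 + v(-8, 12))*(-405 - 236) = (500 + (8 + 12*(-8)))*(-405 - 236) = (500 + (8 - 96))*(-641) = (500 - 88)*(-641) = 412*(-641) = -264092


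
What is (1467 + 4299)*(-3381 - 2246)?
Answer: -32445282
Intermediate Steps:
(1467 + 4299)*(-3381 - 2246) = 5766*(-5627) = -32445282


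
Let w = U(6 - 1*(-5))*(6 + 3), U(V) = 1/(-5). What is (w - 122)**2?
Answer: 383161/25 ≈ 15326.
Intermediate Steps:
U(V) = -1/5
w = -9/5 (w = -(6 + 3)/5 = -1/5*9 = -9/5 ≈ -1.8000)
(w - 122)**2 = (-9/5 - 122)**2 = (-619/5)**2 = 383161/25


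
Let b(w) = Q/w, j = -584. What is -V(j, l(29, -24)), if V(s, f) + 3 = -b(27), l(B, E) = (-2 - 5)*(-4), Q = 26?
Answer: 107/27 ≈ 3.9630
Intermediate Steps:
l(B, E) = 28 (l(B, E) = -7*(-4) = 28)
b(w) = 26/w
V(s, f) = -107/27 (V(s, f) = -3 - 26/27 = -107/27)
-V(j, l(29, -24)) = -1*(-107/27) = 107/27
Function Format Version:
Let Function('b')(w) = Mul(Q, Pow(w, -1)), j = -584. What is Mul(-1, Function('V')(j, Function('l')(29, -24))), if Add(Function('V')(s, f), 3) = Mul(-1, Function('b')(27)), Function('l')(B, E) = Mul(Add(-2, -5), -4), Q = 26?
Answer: Rational(107, 27) ≈ 3.9630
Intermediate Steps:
Function('l')(B, E) = 28 (Function('l')(B, E) = Mul(-7, -4) = 28)
Function('b')(w) = Mul(26, Pow(w, -1))
Function('V')(s, f) = Rational(-107, 27) (Function('V')(s, f) = Add(-3, Mul(-1, Mul(26, Pow(27, -1)))) = Add(-3, Mul(-1, Mul(26, Rational(1, 27)))) = Add(-3, Mul(-1, Rational(26, 27))) = Add(-3, Rational(-26, 27)) = Rational(-107, 27))
Mul(-1, Function('V')(j, Function('l')(29, -24))) = Mul(-1, Rational(-107, 27)) = Rational(107, 27)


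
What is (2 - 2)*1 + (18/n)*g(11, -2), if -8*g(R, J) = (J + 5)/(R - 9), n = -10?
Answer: 27/80 ≈ 0.33750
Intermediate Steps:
g(R, J) = -(5 + J)/(8*(-9 + R)) (g(R, J) = -(J + 5)/(8*(R - 9)) = -(5 + J)/(8*(-9 + R)))
(2 - 2)*1 + (18/n)*g(11, -2) = (2 - 2)*1 + (18/(-10))*((-5 - 1*(-2))/(8*(-9 + 11))) = 0*1 + (18*(-⅒))*((⅛)*(-5 + 2)/2) = 0 - 9*(-3)/(40*2) = 0 - 9/5*(-3/16) = 0 + 27/80 = 27/80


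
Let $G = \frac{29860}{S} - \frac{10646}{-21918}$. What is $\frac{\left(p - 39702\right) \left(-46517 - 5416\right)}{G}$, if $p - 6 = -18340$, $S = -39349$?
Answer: $- \frac{185672450771137044}{16825859} \approx -1.1035 \cdot 10^{10}$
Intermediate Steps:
$p = -18334$ ($p = 6 - 18340 = -18334$)
$G = - \frac{117781013}{431225691}$ ($G = \frac{29860}{-39349} - \frac{10646}{-21918} = 29860 \left(- \frac{1}{39349}\right) - - \frac{5323}{10959} = - \frac{29860}{39349} + \frac{5323}{10959} = - \frac{117781013}{431225691} \approx -0.27313$)
$\frac{\left(p - 39702\right) \left(-46517 - 5416\right)}{G} = \frac{\left(-18334 - 39702\right) \left(-46517 - 5416\right)}{- \frac{117781013}{431225691}} = \left(-58036\right) \left(-51933\right) \left(- \frac{431225691}{117781013}\right) = 3013983588 \left(- \frac{431225691}{117781013}\right) = - \frac{185672450771137044}{16825859}$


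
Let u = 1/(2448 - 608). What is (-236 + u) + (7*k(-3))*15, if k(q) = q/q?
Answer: -241039/1840 ≈ -131.00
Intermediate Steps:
k(q) = 1
u = 1/1840 ≈ 0.00054348
(-236 + u) + (7*k(-3))*15 = (-236 + 1/1840) + (7*1)*15 = -434239/1840 + 7*15 = -434239/1840 + 105 = -241039/1840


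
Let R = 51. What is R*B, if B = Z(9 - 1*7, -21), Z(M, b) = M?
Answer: 102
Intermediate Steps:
B = 2 (B = 9 - 1*7 = 9 - 7 = 2)
R*B = 51*2 = 102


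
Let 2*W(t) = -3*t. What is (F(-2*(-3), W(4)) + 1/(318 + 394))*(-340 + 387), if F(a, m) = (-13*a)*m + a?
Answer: 15861983/712 ≈ 22278.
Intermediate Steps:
W(t) = -3*t/2 (W(t) = (-3*t)/2 = -3*t/2)
F(a, m) = a - 13*a*m (F(a, m) = -13*a*m + a = a - 13*a*m)
(F(-2*(-3), W(4)) + 1/(318 + 394))*(-340 + 387) = ((-2*(-3))*(1 - (-39)*4/2) + 1/(318 + 394))*(-340 + 387) = (6*(1 - 13*(-6)) + 1/712)*47 = (6*(1 + 78) + 1/712)*47 = (6*79 + 1/712)*47 = (474 + 1/712)*47 = (337489/712)*47 = 15861983/712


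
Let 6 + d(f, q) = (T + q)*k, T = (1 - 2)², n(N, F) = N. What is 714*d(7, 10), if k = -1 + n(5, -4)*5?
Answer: 184212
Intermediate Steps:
T = 1 (T = (-1)² = 1)
k = 24 (k = -1 + 5*5 = -1 + 25 = 24)
d(f, q) = 18 + 24*q (d(f, q) = -6 + (1 + q)*24 = -6 + (24 + 24*q) = 18 + 24*q)
714*d(7, 10) = 714*(18 + 24*10) = 714*(18 + 240) = 714*258 = 184212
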